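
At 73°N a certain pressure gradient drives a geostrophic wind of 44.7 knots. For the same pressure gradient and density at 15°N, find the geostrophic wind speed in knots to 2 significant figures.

170 knots

With the same pressure gradient and density, V_g ∝ 1/f ∝ 1/sin φ.
V₂ = V₁ · sin φ₁ / sin φ₂ = 44.7 × sin 73° / sin 15°
V₂ = 44.7 × 0.9563/0.2588 = 170 knots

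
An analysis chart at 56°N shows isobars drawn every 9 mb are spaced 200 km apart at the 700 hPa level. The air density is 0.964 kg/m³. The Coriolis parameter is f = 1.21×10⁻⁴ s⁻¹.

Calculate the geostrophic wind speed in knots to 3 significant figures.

75.0 knots

Pressure gradient: |∂P/∂n| = 900 Pa / 200000 m = 4.50×10⁻³ Pa/m
Geostrophic balance (pressure-gradient force = Coriolis force):
V_g = (1/(fρ)) |∂P/∂n| = 4.50×10⁻³ / (1.21×10⁻⁴ × 0.964) = 38.6 m/s
Converting: 38.6 m/s × 1.944 = 75.0 knots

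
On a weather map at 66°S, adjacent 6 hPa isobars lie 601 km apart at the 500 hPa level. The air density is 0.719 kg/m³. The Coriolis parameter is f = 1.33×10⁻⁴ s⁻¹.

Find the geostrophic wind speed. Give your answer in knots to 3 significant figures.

20.3 knots

Pressure gradient: |∂P/∂n| = 600 Pa / 601000 m = 9.98×10⁻⁴ Pa/m
Geostrophic balance (pressure-gradient force = Coriolis force):
V_g = (1/(fρ)) |∂P/∂n| = 9.98×10⁻⁴ / (1.33×10⁻⁴ × 0.719) = 10.4 m/s
Converting: 10.4 m/s × 1.944 = 20.3 knots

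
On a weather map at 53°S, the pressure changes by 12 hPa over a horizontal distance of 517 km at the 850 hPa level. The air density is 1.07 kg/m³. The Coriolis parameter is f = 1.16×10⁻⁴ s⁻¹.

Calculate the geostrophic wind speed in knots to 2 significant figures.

36 knots

Pressure gradient: |∂P/∂n| = 1200 Pa / 517000 m = 2.32×10⁻³ Pa/m
Geostrophic balance (pressure-gradient force = Coriolis force):
V_g = (1/(fρ)) |∂P/∂n| = 2.32×10⁻³ / (1.16×10⁻⁴ × 1.07) = 18.7 m/s
Converting: 18.7 m/s × 1.944 = 36 knots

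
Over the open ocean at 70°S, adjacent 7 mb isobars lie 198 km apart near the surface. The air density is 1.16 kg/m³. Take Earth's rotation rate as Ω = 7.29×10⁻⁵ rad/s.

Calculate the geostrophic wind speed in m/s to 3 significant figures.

22.2 m/s

Coriolis parameter at 70°S:
f = 2Ω sin φ = 2 × 7.29×10⁻⁵ × sin 70° = 1.37×10⁻⁴ s⁻¹
Pressure gradient: |∂P/∂n| = 700 Pa / 198000 m = 3.54×10⁻³ Pa/m
Geostrophic balance (pressure-gradient force = Coriolis force):
V_g = (1/(fρ)) |∂P/∂n| = 3.54×10⁻³ / (1.37×10⁻⁴ × 1.16) = 22.2 m/s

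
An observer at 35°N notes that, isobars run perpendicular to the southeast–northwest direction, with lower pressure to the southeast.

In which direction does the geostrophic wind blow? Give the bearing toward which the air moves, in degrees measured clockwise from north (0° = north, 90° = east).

225°

The pressure-gradient force points toward the southeast (bearing 135°).
Geostrophic balance: in the Northern Hemisphere the Coriolis force deflects motion to the right, so the geostrophic wind blows 90° to the right of the pressure-gradient force (low pressure on the left).
Rotating 135° by 90° clockwise gives 225° — the wind blows toward the southwest.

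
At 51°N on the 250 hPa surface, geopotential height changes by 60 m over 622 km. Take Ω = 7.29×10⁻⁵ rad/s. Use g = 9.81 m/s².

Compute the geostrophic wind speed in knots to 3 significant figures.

16.2 knots

Coriolis parameter at 51°N:
f = 2Ω sin φ = 2 × 7.29×10⁻⁵ × sin 51° = 1.13×10⁻⁴ s⁻¹
Height gradient: |∂Z/∂n| = 60 m / 622000 m = 9.65×10⁻⁵
On a pressure surface, geostrophic balance gives V_g = (g/f)|∂Z/∂n|:
V_g = 9.81 × 9.65×10⁻⁵ / 1.13×10⁻⁴ = 8.35 m/s
Converting: 8.35 m/s × 1.944 = 16.2 knots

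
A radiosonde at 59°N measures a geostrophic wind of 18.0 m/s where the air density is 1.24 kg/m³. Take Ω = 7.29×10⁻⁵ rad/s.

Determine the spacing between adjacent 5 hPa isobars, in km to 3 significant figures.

179 km

Coriolis parameter at 59°N:
f = 2Ω sin φ = 2 × 7.29×10⁻⁵ × sin 59° = 1.25×10⁻⁴ s⁻¹
Geostrophic balance rearranged: |∂P/∂n| = f ρ V_g
|∂P/∂n| = 1.25×10⁻⁴ × 1.24 × 18.0 = 2.79×10⁻³ Pa/m
Isobar spacing: Δn = ΔP/|∂P/∂n| = 500 Pa / 2.79×10⁻³ Pa/m = 179247 m ≈ 179 km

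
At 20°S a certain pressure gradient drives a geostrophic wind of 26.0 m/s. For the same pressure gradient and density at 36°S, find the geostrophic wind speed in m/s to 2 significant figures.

With the same pressure gradient and density, V_g ∝ 1/f ∝ 1/sin φ.
V₂ = V₁ · sin φ₁ / sin φ₂ = 26.0 × sin 20° / sin 36°
V₂ = 26.0 × 0.3420/0.5878 = 15 m/s

15 m/s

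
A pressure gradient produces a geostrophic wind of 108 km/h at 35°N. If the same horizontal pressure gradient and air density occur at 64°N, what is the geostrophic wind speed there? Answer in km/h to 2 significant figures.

69 km/h

With the same pressure gradient and density, V_g ∝ 1/f ∝ 1/sin φ.
V₂ = V₁ · sin φ₁ / sin φ₂ = 108 × sin 35° / sin 64°
V₂ = 108 × 0.5736/0.8988 = 69 km/h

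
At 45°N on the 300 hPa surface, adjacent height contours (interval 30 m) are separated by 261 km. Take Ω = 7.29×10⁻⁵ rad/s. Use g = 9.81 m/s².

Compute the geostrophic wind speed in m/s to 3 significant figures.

Coriolis parameter at 45°N:
f = 2Ω sin φ = 2 × 7.29×10⁻⁵ × sin 45° = 1.03×10⁻⁴ s⁻¹
Height gradient: |∂Z/∂n| = 30 m / 261000 m = 1.15×10⁻⁴
On a pressure surface, geostrophic balance gives V_g = (g/f)|∂Z/∂n|:
V_g = 9.81 × 1.15×10⁻⁴ / 1.03×10⁻⁴ = 10.9 m/s

10.9 m/s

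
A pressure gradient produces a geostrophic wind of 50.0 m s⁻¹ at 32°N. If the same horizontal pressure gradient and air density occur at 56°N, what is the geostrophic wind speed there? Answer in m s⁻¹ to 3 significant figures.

With the same pressure gradient and density, V_g ∝ 1/f ∝ 1/sin φ.
V₂ = V₁ · sin φ₁ / sin φ₂ = 50.0 × sin 32° / sin 56°
V₂ = 50.0 × 0.5299/0.8290 = 32.0 m s⁻¹

32.0 m s⁻¹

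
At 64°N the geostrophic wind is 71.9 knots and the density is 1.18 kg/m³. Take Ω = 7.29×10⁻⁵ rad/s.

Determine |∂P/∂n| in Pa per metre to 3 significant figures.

5.72×10⁻³ Pa/m

Coriolis parameter at 64°N:
f = 2Ω sin φ = 2 × 7.29×10⁻⁵ × sin 64° = 1.31×10⁻⁴ s⁻¹
Wind speed in SI: 71.9 knots = 37.0 m/s
Geostrophic balance rearranged: |∂P/∂n| = f ρ V_g
|∂P/∂n| = 1.31×10⁻⁴ × 1.18 × 37.0 = 5.72×10⁻³ Pa/m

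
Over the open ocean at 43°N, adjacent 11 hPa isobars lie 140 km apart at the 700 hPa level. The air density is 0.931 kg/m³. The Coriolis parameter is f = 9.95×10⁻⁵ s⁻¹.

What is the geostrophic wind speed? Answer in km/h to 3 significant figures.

Pressure gradient: |∂P/∂n| = 1100 Pa / 140000 m = 7.86×10⁻³ Pa/m
Geostrophic balance (pressure-gradient force = Coriolis force):
V_g = (1/(fρ)) |∂P/∂n| = 7.86×10⁻³ / (9.95×10⁻⁵ × 0.931) = 84.8 m/s
Converting: 84.8 m/s × 3.6 = 305 km/h

305 km/h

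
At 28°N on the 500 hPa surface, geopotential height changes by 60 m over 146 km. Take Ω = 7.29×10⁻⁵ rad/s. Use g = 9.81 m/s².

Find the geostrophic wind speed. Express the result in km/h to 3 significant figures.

212 km/h

Coriolis parameter at 28°N:
f = 2Ω sin φ = 2 × 7.29×10⁻⁵ × sin 28° = 6.84×10⁻⁵ s⁻¹
Height gradient: |∂Z/∂n| = 60 m / 146000 m = 4.11×10⁻⁴
On a pressure surface, geostrophic balance gives V_g = (g/f)|∂Z/∂n|:
V_g = 9.81 × 4.11×10⁻⁴ / 6.84×10⁻⁵ = 58.9 m/s
Converting: 58.9 m/s × 3.6 = 212 km/h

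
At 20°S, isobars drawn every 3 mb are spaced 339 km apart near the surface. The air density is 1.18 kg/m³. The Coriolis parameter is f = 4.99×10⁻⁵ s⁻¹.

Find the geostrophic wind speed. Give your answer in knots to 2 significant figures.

Pressure gradient: |∂P/∂n| = 300 Pa / 339000 m = 8.85×10⁻⁴ Pa/m
Geostrophic balance (pressure-gradient force = Coriolis force):
V_g = (1/(fρ)) |∂P/∂n| = 8.85×10⁻⁴ / (4.99×10⁻⁵ × 1.18) = 15.0 m/s
Converting: 15.0 m/s × 1.944 = 29 knots

29 knots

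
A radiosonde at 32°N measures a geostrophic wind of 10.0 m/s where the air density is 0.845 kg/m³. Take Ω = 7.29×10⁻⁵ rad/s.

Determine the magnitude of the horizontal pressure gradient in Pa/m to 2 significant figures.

6.5×10⁻⁴ Pa/m

Coriolis parameter at 32°N:
f = 2Ω sin φ = 2 × 7.29×10⁻⁵ × sin 32° = 7.73×10⁻⁵ s⁻¹
Geostrophic balance rearranged: |∂P/∂n| = f ρ V_g
|∂P/∂n| = 7.73×10⁻⁵ × 0.845 × 10.0 = 6.53×10⁻⁴ Pa/m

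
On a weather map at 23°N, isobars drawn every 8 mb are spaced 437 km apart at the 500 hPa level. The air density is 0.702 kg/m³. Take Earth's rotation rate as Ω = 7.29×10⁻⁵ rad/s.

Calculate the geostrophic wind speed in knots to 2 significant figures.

Coriolis parameter at 23°N:
f = 2Ω sin φ = 2 × 7.29×10⁻⁵ × sin 23° = 5.70×10⁻⁵ s⁻¹
Pressure gradient: |∂P/∂n| = 800 Pa / 437000 m = 1.83×10⁻³ Pa/m
Geostrophic balance (pressure-gradient force = Coriolis force):
V_g = (1/(fρ)) |∂P/∂n| = 1.83×10⁻³ / (5.70×10⁻⁵ × 0.702) = 45.8 m/s
Converting: 45.8 m/s × 1.944 = 89 knots

89 knots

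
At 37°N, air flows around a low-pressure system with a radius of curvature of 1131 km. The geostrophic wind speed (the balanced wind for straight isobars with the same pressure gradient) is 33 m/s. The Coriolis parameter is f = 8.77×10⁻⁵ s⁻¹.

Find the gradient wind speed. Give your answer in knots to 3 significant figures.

Around a low, centrifugal force acts outward with Coriolis, so pressure-gradient force balances both:
(1/ρ)|∂P/∂n| = fV + V²/R  →  V² + fR·V − fR·V_g = 0
With fR = 8.77×10⁻⁵ × 1131×10³ m = 99.2 m/s:
V = [−fR + √((fR)² + 4 fR V_g)]/2 = [−99.2 + √(99.2² + 4×99.2×33)]/2 = 26.1 m/s
Subgeostrophic (V < V_g = 33 m/s), as expected around a low.
Converting: 26.1 m/s × 1.944 = 50.8 knots

50.8 knots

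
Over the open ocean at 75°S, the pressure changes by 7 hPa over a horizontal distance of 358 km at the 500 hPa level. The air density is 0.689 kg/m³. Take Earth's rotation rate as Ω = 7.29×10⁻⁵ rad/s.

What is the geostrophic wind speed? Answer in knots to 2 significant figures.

39 knots

Coriolis parameter at 75°S:
f = 2Ω sin φ = 2 × 7.29×10⁻⁵ × sin 75° = 1.41×10⁻⁴ s⁻¹
Pressure gradient: |∂P/∂n| = 700 Pa / 358000 m = 1.96×10⁻³ Pa/m
Geostrophic balance (pressure-gradient force = Coriolis force):
V_g = (1/(fρ)) |∂P/∂n| = 1.96×10⁻³ / (1.41×10⁻⁴ × 0.689) = 20.2 m/s
Converting: 20.2 m/s × 1.944 = 39 knots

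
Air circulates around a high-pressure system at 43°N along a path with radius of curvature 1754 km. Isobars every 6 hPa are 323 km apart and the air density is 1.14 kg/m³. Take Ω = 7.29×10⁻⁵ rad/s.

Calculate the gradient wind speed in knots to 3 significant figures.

35.6 knots

Coriolis parameter at 43°N:
f = 2Ω sin φ = 2 × 7.29×10⁻⁵ × sin 43° = 9.94×10⁻⁵ s⁻¹
Pressure gradient: |∂P/∂n| = 600 Pa / 323000 m = 1.86×10⁻³ Pa/m
Geostrophic speed: V_g = |∂P/∂n|/(fρ) = 1.86×10⁻³/(9.94×10⁻⁵ × 1.14) = 16.4 m/s
Around a high, pressure-gradient force acts outward with centrifugal, so Coriolis balances both:
fV = (1/ρ)|∂P/∂n| + V²/R  →  V² − fR·V + fR·V_g = 0
With fR = 9.94×10⁻⁵ × 1754×10³ m = 174 m/s:
V = [fR − √((fR)² − 4 fR V_g)]/2 = [174 − √(174² − 4×174×16.4)]/2 = 18.3 m/s
Supergeostrophic (V > V_g = 16.4 m/s), as expected around a high.
Converting: 18.3 m/s × 1.944 = 35.6 knots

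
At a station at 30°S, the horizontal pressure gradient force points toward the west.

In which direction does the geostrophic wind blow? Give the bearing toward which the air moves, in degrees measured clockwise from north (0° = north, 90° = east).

180°

The pressure-gradient force points toward the west (bearing 270°).
Geostrophic balance: in the Southern Hemisphere the Coriolis force deflects motion to the left, so the geostrophic wind blows 90° to the left of the pressure-gradient force (low pressure on the right).
Rotating 270° by 90° counterclockwise gives 180° — the wind blows toward the south.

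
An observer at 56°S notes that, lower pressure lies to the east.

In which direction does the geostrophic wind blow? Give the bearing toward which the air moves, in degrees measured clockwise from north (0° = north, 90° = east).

The pressure-gradient force points toward the east (bearing 090°).
Geostrophic balance: in the Southern Hemisphere the Coriolis force deflects motion to the left, so the geostrophic wind blows 90° to the left of the pressure-gradient force (low pressure on the right).
Rotating 090° by 90° counterclockwise gives 000° — the wind blows toward the north.

000°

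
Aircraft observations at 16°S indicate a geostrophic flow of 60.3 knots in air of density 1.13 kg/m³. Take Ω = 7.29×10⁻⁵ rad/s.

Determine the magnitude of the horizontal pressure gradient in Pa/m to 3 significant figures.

1.41×10⁻³ Pa/m

Coriolis parameter at 16°S:
f = 2Ω sin φ = 2 × 7.29×10⁻⁵ × sin 16° = 4.02×10⁻⁵ s⁻¹
Wind speed in SI: 60.3 knots = 31.0 m/s
Geostrophic balance rearranged: |∂P/∂n| = f ρ V_g
|∂P/∂n| = 4.02×10⁻⁵ × 1.13 × 31.0 = 1.41×10⁻³ Pa/m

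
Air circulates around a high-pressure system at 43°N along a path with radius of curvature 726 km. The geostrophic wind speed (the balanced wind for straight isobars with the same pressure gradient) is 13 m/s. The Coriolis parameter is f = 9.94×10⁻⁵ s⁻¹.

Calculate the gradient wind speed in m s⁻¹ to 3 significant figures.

Around a high, pressure-gradient force acts outward with centrifugal, so Coriolis balances both:
fV = (1/ρ)|∂P/∂n| + V²/R  →  V² − fR·V + fR·V_g = 0
With fR = 9.94×10⁻⁵ × 726×10³ m = 72.2 m/s:
V = [fR − √((fR)² − 4 fR V_g)]/2 = [72.2 − √(72.2² − 4×72.2×13)]/2 = 17 m/s
Supergeostrophic (V > V_g = 13 m/s), as expected around a high.

17.0 m s⁻¹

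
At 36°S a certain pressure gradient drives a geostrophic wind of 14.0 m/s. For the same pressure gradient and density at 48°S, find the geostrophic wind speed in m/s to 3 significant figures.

With the same pressure gradient and density, V_g ∝ 1/f ∝ 1/sin φ.
V₂ = V₁ · sin φ₁ / sin φ₂ = 14.0 × sin 36° / sin 48°
V₂ = 14.0 × 0.5878/0.7431 = 11.1 m/s

11.1 m/s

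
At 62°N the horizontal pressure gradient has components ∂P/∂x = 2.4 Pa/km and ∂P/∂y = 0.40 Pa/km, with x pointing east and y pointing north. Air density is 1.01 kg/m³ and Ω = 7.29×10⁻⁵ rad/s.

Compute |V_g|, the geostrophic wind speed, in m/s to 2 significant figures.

Coriolis parameter at 62°N:
f = 2Ω sin φ = 2 × 7.29×10⁻⁵ × sin 62° = 1.29×10⁻⁴ s⁻¹
Component geostrophic relations (x east, y north):
u_g = −(1/(fρ)) ∂P/∂y,  v_g = (1/(fρ)) ∂P/∂x
u_g = −(0.40×10⁻³)/(1.29×10⁻⁴ × 1.01) = −3.08 m/s;  v_g = (2.4×10⁻³)/(1.29×10⁻⁴ × 1.01) = 18.5 m/s
|V_g| = √(u_g² + v_g²) = 18.7 m/s

19 m/s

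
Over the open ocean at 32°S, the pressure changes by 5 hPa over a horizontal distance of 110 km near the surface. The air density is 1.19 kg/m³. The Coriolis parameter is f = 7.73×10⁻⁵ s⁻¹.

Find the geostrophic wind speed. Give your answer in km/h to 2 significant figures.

Pressure gradient: |∂P/∂n| = 500 Pa / 110000 m = 4.55×10⁻³ Pa/m
Geostrophic balance (pressure-gradient force = Coriolis force):
V_g = (1/(fρ)) |∂P/∂n| = 4.55×10⁻³ / (7.73×10⁻⁵ × 1.19) = 49.4 m/s
Converting: 49.4 m/s × 3.6 = 180 km/h

180 km/h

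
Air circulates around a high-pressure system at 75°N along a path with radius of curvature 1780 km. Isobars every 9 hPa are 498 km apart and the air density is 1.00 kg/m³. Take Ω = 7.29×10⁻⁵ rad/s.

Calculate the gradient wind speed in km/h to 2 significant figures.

49 km/h

Coriolis parameter at 75°N:
f = 2Ω sin φ = 2 × 7.29×10⁻⁵ × sin 75° = 1.41×10⁻⁴ s⁻¹
Pressure gradient: |∂P/∂n| = 900 Pa / 498000 m = 1.81×10⁻³ Pa/m
Geostrophic speed: V_g = |∂P/∂n|/(fρ) = 1.81×10⁻³/(1.41×10⁻⁴ × 1.00) = 12.8 m/s
Around a high, pressure-gradient force acts outward with centrifugal, so Coriolis balances both:
fV = (1/ρ)|∂P/∂n| + V²/R  →  V² − fR·V + fR·V_g = 0
With fR = 1.41×10⁻⁴ × 1780×10³ m = 251 m/s:
V = [fR − √((fR)² − 4 fR V_g)]/2 = [251 − √(251² − 4×251×12.8)]/2 = 13.6 m/s
Supergeostrophic (V > V_g = 12.8 m/s), as expected around a high.
Converting: 13.6 m/s × 3.6 = 49 km/h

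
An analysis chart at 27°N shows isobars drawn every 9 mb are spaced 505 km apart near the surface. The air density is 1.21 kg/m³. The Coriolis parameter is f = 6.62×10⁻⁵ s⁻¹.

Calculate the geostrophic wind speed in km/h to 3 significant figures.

80.1 km/h

Pressure gradient: |∂P/∂n| = 900 Pa / 505000 m = 1.78×10⁻³ Pa/m
Geostrophic balance (pressure-gradient force = Coriolis force):
V_g = (1/(fρ)) |∂P/∂n| = 1.78×10⁻³ / (6.62×10⁻⁵ × 1.21) = 22.2 m/s
Converting: 22.2 m/s × 3.6 = 80.1 km/h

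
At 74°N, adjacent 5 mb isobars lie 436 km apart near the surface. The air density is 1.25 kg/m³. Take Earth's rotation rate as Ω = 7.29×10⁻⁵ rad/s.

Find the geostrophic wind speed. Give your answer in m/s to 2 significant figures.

Coriolis parameter at 74°N:
f = 2Ω sin φ = 2 × 7.29×10⁻⁵ × sin 74° = 1.40×10⁻⁴ s⁻¹
Pressure gradient: |∂P/∂n| = 500 Pa / 436000 m = 1.15×10⁻³ Pa/m
Geostrophic balance (pressure-gradient force = Coriolis force):
V_g = (1/(fρ)) |∂P/∂n| = 1.15×10⁻³ / (1.40×10⁻⁴ × 1.25) = 6.55 m/s

6.5 m/s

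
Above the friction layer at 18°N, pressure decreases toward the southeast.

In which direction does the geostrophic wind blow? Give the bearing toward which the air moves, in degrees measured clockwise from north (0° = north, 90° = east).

The pressure-gradient force points toward the southeast (bearing 135°).
Geostrophic balance: in the Northern Hemisphere the Coriolis force deflects motion to the right, so the geostrophic wind blows 90° to the right of the pressure-gradient force (low pressure on the left).
Rotating 135° by 90° clockwise gives 225° — the wind blows toward the southwest.

225°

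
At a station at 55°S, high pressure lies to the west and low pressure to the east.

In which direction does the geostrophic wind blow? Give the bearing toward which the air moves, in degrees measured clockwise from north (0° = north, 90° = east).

The pressure-gradient force points toward the east (bearing 090°).
Geostrophic balance: in the Southern Hemisphere the Coriolis force deflects motion to the left, so the geostrophic wind blows 90° to the left of the pressure-gradient force (low pressure on the right).
Rotating 090° by 90° counterclockwise gives 000° — the wind blows toward the north.

000°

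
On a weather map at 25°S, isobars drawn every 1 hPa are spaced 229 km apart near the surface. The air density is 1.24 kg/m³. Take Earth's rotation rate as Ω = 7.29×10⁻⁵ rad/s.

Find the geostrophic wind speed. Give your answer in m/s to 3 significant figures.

5.72 m/s

Coriolis parameter at 25°S:
f = 2Ω sin φ = 2 × 7.29×10⁻⁵ × sin 25° = 6.16×10⁻⁵ s⁻¹
Pressure gradient: |∂P/∂n| = 100 Pa / 229000 m = 4.37×10⁻⁴ Pa/m
Geostrophic balance (pressure-gradient force = Coriolis force):
V_g = (1/(fρ)) |∂P/∂n| = 4.37×10⁻⁴ / (6.16×10⁻⁵ × 1.24) = 5.72 m/s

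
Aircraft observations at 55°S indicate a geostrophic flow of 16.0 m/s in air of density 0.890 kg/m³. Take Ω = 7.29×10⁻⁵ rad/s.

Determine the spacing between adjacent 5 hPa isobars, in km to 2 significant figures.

290 km

Coriolis parameter at 55°S:
f = 2Ω sin φ = 2 × 7.29×10⁻⁵ × sin 55° = 1.19×10⁻⁴ s⁻¹
Geostrophic balance rearranged: |∂P/∂n| = f ρ V_g
|∂P/∂n| = 1.19×10⁻⁴ × 0.890 × 16.0 = 1.70×10⁻³ Pa/m
Isobar spacing: Δn = ΔP/|∂P/∂n| = 500 Pa / 1.70×10⁻³ Pa/m = 293994 m ≈ 290 km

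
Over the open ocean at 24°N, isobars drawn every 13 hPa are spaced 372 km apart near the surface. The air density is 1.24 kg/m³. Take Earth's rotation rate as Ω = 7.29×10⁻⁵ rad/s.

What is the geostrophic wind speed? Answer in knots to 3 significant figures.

92.4 knots

Coriolis parameter at 24°N:
f = 2Ω sin φ = 2 × 7.29×10⁻⁵ × sin 24° = 5.93×10⁻⁵ s⁻¹
Pressure gradient: |∂P/∂n| = 1300 Pa / 372000 m = 3.49×10⁻³ Pa/m
Geostrophic balance (pressure-gradient force = Coriolis force):
V_g = (1/(fρ)) |∂P/∂n| = 3.49×10⁻³ / (5.93×10⁻⁵ × 1.24) = 47.5 m/s
Converting: 47.5 m/s × 1.944 = 92.4 knots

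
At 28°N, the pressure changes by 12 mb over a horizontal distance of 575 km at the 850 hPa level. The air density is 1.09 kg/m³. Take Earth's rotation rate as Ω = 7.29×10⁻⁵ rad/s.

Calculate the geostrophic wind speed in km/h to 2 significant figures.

Coriolis parameter at 28°N:
f = 2Ω sin φ = 2 × 7.29×10⁻⁵ × sin 28° = 6.84×10⁻⁵ s⁻¹
Pressure gradient: |∂P/∂n| = 1200 Pa / 575000 m = 2.09×10⁻³ Pa/m
Geostrophic balance (pressure-gradient force = Coriolis force):
V_g = (1/(fρ)) |∂P/∂n| = 2.09×10⁻³ / (6.84×10⁻⁵ × 1.09) = 28.0 m/s
Converting: 28.0 m/s × 3.6 = 100 km/h

100 km/h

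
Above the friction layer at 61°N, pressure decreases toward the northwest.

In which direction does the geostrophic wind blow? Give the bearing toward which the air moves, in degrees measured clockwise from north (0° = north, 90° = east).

045°

The pressure-gradient force points toward the northwest (bearing 315°).
Geostrophic balance: in the Northern Hemisphere the Coriolis force deflects motion to the right, so the geostrophic wind blows 90° to the right of the pressure-gradient force (low pressure on the left).
Rotating 315° by 90° clockwise gives 045° — the wind blows toward the northeast.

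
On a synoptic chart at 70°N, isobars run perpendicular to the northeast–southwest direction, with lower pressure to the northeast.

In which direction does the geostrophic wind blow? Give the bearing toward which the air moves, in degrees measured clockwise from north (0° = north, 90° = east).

The pressure-gradient force points toward the northeast (bearing 045°).
Geostrophic balance: in the Northern Hemisphere the Coriolis force deflects motion to the right, so the geostrophic wind blows 90° to the right of the pressure-gradient force (low pressure on the left).
Rotating 045° by 90° clockwise gives 135° — the wind blows toward the southeast.

135°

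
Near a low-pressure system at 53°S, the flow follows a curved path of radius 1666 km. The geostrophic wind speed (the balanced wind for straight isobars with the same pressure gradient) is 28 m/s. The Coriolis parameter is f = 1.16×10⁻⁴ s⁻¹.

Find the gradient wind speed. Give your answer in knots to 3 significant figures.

Around a low, centrifugal force acts outward with Coriolis, so pressure-gradient force balances both:
(1/ρ)|∂P/∂n| = fV + V²/R  →  V² + fR·V − fR·V_g = 0
With fR = 1.16×10⁻⁴ × 1666×10³ m = 193 m/s:
V = [−fR + √((fR)² + 4 fR V_g)]/2 = [−193 + √(193² + 4×193×28)]/2 = 24.8 m/s
Subgeostrophic (V < V_g = 28 m/s), as expected around a low.
Converting: 24.8 m/s × 1.944 = 48.2 knots

48.2 knots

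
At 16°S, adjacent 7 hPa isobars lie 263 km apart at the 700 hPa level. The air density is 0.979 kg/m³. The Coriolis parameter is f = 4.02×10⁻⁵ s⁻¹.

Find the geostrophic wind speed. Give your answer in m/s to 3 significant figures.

67.6 m/s

Pressure gradient: |∂P/∂n| = 700 Pa / 263000 m = 2.66×10⁻³ Pa/m
Geostrophic balance (pressure-gradient force = Coriolis force):
V_g = (1/(fρ)) |∂P/∂n| = 2.66×10⁻³ / (4.02×10⁻⁵ × 0.979) = 67.6 m/s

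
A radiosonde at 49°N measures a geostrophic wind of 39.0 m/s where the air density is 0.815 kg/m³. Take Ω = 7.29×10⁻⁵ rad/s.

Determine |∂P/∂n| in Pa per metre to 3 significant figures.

Coriolis parameter at 49°N:
f = 2Ω sin φ = 2 × 7.29×10⁻⁵ × sin 49° = 1.10×10⁻⁴ s⁻¹
Geostrophic balance rearranged: |∂P/∂n| = f ρ V_g
|∂P/∂n| = 1.10×10⁻⁴ × 0.815 × 39.0 = 3.50×10⁻³ Pa/m

3.50×10⁻³ Pa/m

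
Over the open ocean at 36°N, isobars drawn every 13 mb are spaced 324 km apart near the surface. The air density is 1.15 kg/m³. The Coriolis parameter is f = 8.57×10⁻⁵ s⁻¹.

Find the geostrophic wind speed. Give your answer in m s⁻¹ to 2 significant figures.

41 m s⁻¹

Pressure gradient: |∂P/∂n| = 1300 Pa / 324000 m = 4.01×10⁻³ Pa/m
Geostrophic balance (pressure-gradient force = Coriolis force):
V_g = (1/(fρ)) |∂P/∂n| = 4.01×10⁻³ / (8.57×10⁻⁵ × 1.15) = 40.7 m/s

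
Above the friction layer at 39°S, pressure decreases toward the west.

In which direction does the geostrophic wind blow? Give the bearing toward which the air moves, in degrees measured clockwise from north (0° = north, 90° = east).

The pressure-gradient force points toward the west (bearing 270°).
Geostrophic balance: in the Southern Hemisphere the Coriolis force deflects motion to the left, so the geostrophic wind blows 90° to the left of the pressure-gradient force (low pressure on the right).
Rotating 270° by 90° counterclockwise gives 180° — the wind blows toward the south.

180°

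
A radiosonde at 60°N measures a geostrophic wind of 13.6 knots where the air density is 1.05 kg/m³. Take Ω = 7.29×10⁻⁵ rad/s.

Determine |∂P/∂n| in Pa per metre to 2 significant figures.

9.3×10⁻⁴ Pa/m

Coriolis parameter at 60°N:
f = 2Ω sin φ = 2 × 7.29×10⁻⁵ × sin 60° = 1.26×10⁻⁴ s⁻¹
Wind speed in SI: 13.6 knots = 7.00 m/s
Geostrophic balance rearranged: |∂P/∂n| = f ρ V_g
|∂P/∂n| = 1.26×10⁻⁴ × 1.05 × 7.00 = 9.28×10⁻⁴ Pa/m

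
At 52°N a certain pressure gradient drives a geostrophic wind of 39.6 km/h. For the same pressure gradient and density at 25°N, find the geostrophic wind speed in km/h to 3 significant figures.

With the same pressure gradient and density, V_g ∝ 1/f ∝ 1/sin φ.
V₂ = V₁ · sin φ₁ / sin φ₂ = 39.6 × sin 52° / sin 25°
V₂ = 39.6 × 0.7880/0.4226 = 73.8 km/h

73.8 km/h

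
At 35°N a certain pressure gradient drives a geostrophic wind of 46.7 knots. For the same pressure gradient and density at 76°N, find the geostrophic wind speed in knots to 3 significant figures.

With the same pressure gradient and density, V_g ∝ 1/f ∝ 1/sin φ.
V₂ = V₁ · sin φ₁ / sin φ₂ = 46.7 × sin 35° / sin 76°
V₂ = 46.7 × 0.5736/0.9703 = 27.6 knots

27.6 knots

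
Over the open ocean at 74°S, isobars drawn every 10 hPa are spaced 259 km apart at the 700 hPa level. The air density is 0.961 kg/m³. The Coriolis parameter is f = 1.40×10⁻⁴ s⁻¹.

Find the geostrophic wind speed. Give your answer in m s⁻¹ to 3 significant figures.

28.7 m s⁻¹

Pressure gradient: |∂P/∂n| = 1000 Pa / 259000 m = 3.86×10⁻³ Pa/m
Geostrophic balance (pressure-gradient force = Coriolis force):
V_g = (1/(fρ)) |∂P/∂n| = 3.86×10⁻³ / (1.40×10⁻⁴ × 0.961) = 28.7 m/s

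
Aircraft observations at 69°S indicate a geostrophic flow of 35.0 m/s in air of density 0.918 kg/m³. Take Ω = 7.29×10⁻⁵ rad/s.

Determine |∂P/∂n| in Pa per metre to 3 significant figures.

Coriolis parameter at 69°S:
f = 2Ω sin φ = 2 × 7.29×10⁻⁵ × sin 69° = 1.36×10⁻⁴ s⁻¹
Geostrophic balance rearranged: |∂P/∂n| = f ρ V_g
|∂P/∂n| = 1.36×10⁻⁴ × 0.918 × 35.0 = 4.37×10⁻³ Pa/m

4.37×10⁻³ Pa/m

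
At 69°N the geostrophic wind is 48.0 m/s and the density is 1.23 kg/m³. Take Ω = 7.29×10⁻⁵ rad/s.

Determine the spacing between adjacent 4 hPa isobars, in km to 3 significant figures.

49.8 km

Coriolis parameter at 69°N:
f = 2Ω sin φ = 2 × 7.29×10⁻⁵ × sin 69° = 1.36×10⁻⁴ s⁻¹
Geostrophic balance rearranged: |∂P/∂n| = f ρ V_g
|∂P/∂n| = 1.36×10⁻⁴ × 1.23 × 48.0 = 8.04×10⁻³ Pa/m
Isobar spacing: Δn = ΔP/|∂P/∂n| = 400 Pa / 8.04×10⁻³ Pa/m = 49774 m ≈ 49.8 km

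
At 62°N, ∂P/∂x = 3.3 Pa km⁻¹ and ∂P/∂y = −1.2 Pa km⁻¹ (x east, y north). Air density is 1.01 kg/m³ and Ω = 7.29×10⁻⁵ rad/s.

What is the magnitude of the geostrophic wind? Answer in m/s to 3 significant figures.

27.0 m/s

Coriolis parameter at 62°N:
f = 2Ω sin φ = 2 × 7.29×10⁻⁵ × sin 62° = 1.29×10⁻⁴ s⁻¹
Component geostrophic relations (x east, y north):
u_g = −(1/(fρ)) ∂P/∂y,  v_g = (1/(fρ)) ∂P/∂x
u_g = −(−1.2×10⁻³)/(1.29×10⁻⁴ × 1.01) = 9.23 m/s;  v_g = (3.3×10⁻³)/(1.29×10⁻⁴ × 1.01) = 25.4 m/s
|V_g| = √(u_g² + v_g²) = 27.0 m/s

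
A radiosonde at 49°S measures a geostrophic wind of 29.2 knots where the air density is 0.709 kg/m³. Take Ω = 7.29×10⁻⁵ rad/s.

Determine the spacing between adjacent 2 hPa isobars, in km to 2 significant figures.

170 km

Coriolis parameter at 49°S:
f = 2Ω sin φ = 2 × 7.29×10⁻⁵ × sin 49° = 1.10×10⁻⁴ s⁻¹
Wind speed in SI: 29.2 knots = 15.0 m/s
Geostrophic balance rearranged: |∂P/∂n| = f ρ V_g
|∂P/∂n| = 1.10×10⁻⁴ × 0.709 × 15.0 = 1.17×10⁻³ Pa/m
Isobar spacing: Δn = ΔP/|∂P/∂n| = 200 Pa / 1.17×10⁻³ Pa/m = 170658 m ≈ 170 km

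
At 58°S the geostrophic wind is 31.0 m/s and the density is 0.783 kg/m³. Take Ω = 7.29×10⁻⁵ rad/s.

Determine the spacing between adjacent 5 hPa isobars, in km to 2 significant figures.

Coriolis parameter at 58°S:
f = 2Ω sin φ = 2 × 7.29×10⁻⁵ × sin 58° = 1.24×10⁻⁴ s⁻¹
Geostrophic balance rearranged: |∂P/∂n| = f ρ V_g
|∂P/∂n| = 1.24×10⁻⁴ × 0.783 × 31.0 = 3.00×10⁻³ Pa/m
Isobar spacing: Δn = ΔP/|∂P/∂n| = 500 Pa / 3.00×10⁻³ Pa/m = 166598 m ≈ 170 km

170 km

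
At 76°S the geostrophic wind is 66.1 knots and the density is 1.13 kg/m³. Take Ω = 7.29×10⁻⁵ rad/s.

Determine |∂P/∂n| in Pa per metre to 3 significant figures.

Coriolis parameter at 76°S:
f = 2Ω sin φ = 2 × 7.29×10⁻⁵ × sin 76° = 1.41×10⁻⁴ s⁻¹
Wind speed in SI: 66.1 knots = 34.0 m/s
Geostrophic balance rearranged: |∂P/∂n| = f ρ V_g
|∂P/∂n| = 1.41×10⁻⁴ × 1.13 × 34.0 = 5.44×10⁻³ Pa/m

5.44×10⁻³ Pa/m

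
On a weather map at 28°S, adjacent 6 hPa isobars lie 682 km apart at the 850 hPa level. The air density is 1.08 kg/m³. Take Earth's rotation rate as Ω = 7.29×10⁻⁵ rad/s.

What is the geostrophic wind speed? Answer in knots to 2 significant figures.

Coriolis parameter at 28°S:
f = 2Ω sin φ = 2 × 7.29×10⁻⁵ × sin 28° = 6.84×10⁻⁵ s⁻¹
Pressure gradient: |∂P/∂n| = 600 Pa / 682000 m = 8.80×10⁻⁴ Pa/m
Geostrophic balance (pressure-gradient force = Coriolis force):
V_g = (1/(fρ)) |∂P/∂n| = 8.80×10⁻⁴ / (6.84×10⁻⁵ × 1.08) = 11.9 m/s
Converting: 11.9 m/s × 1.944 = 23 knots

23 knots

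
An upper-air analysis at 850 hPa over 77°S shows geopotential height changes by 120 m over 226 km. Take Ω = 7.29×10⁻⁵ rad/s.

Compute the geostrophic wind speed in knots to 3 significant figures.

Coriolis parameter at 77°S:
f = 2Ω sin φ = 2 × 7.29×10⁻⁵ × sin 77° = 1.42×10⁻⁴ s⁻¹
Height gradient: |∂Z/∂n| = 120 m / 226000 m = 5.31×10⁻⁴
On a pressure surface, geostrophic balance gives V_g = (g/f)|∂Z/∂n|:
V_g = 9.81 × 5.31×10⁻⁴ / 1.42×10⁻⁴ = 36.7 m/s
Converting: 36.7 m/s × 1.944 = 71.3 knots

71.3 knots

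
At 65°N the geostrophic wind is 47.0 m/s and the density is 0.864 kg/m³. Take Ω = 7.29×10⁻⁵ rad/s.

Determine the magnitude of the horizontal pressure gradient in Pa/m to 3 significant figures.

Coriolis parameter at 65°N:
f = 2Ω sin φ = 2 × 7.29×10⁻⁵ × sin 65° = 1.32×10⁻⁴ s⁻¹
Geostrophic balance rearranged: |∂P/∂n| = f ρ V_g
|∂P/∂n| = 1.32×10⁻⁴ × 0.864 × 47.0 = 5.37×10⁻³ Pa/m

5.37×10⁻³ Pa/m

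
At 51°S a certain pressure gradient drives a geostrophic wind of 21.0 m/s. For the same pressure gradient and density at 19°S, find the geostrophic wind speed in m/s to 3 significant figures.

50.1 m/s

With the same pressure gradient and density, V_g ∝ 1/f ∝ 1/sin φ.
V₂ = V₁ · sin φ₁ / sin φ₂ = 21.0 × sin 51° / sin 19°
V₂ = 21.0 × 0.7771/0.3256 = 50.1 m/s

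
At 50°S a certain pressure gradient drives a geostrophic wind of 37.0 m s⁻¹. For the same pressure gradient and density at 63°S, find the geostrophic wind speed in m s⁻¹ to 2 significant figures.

32 m s⁻¹

With the same pressure gradient and density, V_g ∝ 1/f ∝ 1/sin φ.
V₂ = V₁ · sin φ₁ / sin φ₂ = 37.0 × sin 50° / sin 63°
V₂ = 37.0 × 0.7660/0.8910 = 32 m s⁻¹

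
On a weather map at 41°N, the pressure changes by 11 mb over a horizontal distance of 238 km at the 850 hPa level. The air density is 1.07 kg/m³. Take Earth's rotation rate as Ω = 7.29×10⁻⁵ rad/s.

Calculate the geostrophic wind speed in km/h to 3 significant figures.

163 km/h

Coriolis parameter at 41°N:
f = 2Ω sin φ = 2 × 7.29×10⁻⁵ × sin 41° = 9.57×10⁻⁵ s⁻¹
Pressure gradient: |∂P/∂n| = 1100 Pa / 238000 m = 4.62×10⁻³ Pa/m
Geostrophic balance (pressure-gradient force = Coriolis force):
V_g = (1/(fρ)) |∂P/∂n| = 4.62×10⁻³ / (9.57×10⁻⁵ × 1.07) = 45.2 m/s
Converting: 45.2 m/s × 3.6 = 163 km/h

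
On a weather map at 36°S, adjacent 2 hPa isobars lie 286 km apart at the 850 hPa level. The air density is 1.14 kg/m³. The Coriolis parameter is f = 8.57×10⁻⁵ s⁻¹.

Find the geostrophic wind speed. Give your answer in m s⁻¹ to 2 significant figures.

Pressure gradient: |∂P/∂n| = 200 Pa / 286000 m = 6.99×10⁻⁴ Pa/m
Geostrophic balance (pressure-gradient force = Coriolis force):
V_g = (1/(fρ)) |∂P/∂n| = 6.99×10⁻⁴ / (8.57×10⁻⁵ × 1.14) = 7.16 m/s

7.2 m s⁻¹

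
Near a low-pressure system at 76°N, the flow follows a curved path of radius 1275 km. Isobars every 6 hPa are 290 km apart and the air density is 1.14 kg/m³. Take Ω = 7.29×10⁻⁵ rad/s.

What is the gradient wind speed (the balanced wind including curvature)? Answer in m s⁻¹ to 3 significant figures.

12.0 m s⁻¹

Coriolis parameter at 76°N:
f = 2Ω sin φ = 2 × 7.29×10⁻⁵ × sin 76° = 1.41×10⁻⁴ s⁻¹
Pressure gradient: |∂P/∂n| = 600 Pa / 290000 m = 2.07×10⁻³ Pa/m
Geostrophic speed: V_g = |∂P/∂n|/(fρ) = 2.07×10⁻³/(1.41×10⁻⁴ × 1.14) = 12.8 m/s
Around a low, centrifugal force acts outward with Coriolis, so pressure-gradient force balances both:
(1/ρ)|∂P/∂n| = fV + V²/R  →  V² + fR·V − fR·V_g = 0
With fR = 1.41×10⁻⁴ × 1275×10³ m = 180 m/s:
V = [−fR + √((fR)² + 4 fR V_g)]/2 = [−180 + √(180² + 4×180×12.8)]/2 = 12 m/s
Subgeostrophic (V < V_g = 12.8 m/s), as expected around a low.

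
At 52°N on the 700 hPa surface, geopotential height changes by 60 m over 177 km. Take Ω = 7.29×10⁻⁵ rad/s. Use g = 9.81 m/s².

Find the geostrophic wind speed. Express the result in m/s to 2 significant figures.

29 m/s

Coriolis parameter at 52°N:
f = 2Ω sin φ = 2 × 7.29×10⁻⁵ × sin 52° = 1.15×10⁻⁴ s⁻¹
Height gradient: |∂Z/∂n| = 60 m / 177000 m = 3.39×10⁻⁴
On a pressure surface, geostrophic balance gives V_g = (g/f)|∂Z/∂n|:
V_g = 9.81 × 3.39×10⁻⁴ / 1.15×10⁻⁴ = 28.9 m/s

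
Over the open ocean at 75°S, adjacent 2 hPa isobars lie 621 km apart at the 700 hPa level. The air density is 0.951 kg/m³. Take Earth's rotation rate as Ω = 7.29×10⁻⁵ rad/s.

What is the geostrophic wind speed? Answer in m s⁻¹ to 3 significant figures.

Coriolis parameter at 75°S:
f = 2Ω sin φ = 2 × 7.29×10⁻⁵ × sin 75° = 1.41×10⁻⁴ s⁻¹
Pressure gradient: |∂P/∂n| = 200 Pa / 621000 m = 3.22×10⁻⁴ Pa/m
Geostrophic balance (pressure-gradient force = Coriolis force):
V_g = (1/(fρ)) |∂P/∂n| = 3.22×10⁻⁴ / (1.41×10⁻⁴ × 0.951) = 2.40 m/s

2.40 m s⁻¹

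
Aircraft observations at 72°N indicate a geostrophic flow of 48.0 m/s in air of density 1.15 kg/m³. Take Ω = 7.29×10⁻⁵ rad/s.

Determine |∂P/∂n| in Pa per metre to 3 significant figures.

7.65×10⁻³ Pa/m

Coriolis parameter at 72°N:
f = 2Ω sin φ = 2 × 7.29×10⁻⁵ × sin 72° = 1.39×10⁻⁴ s⁻¹
Geostrophic balance rearranged: |∂P/∂n| = f ρ V_g
|∂P/∂n| = 1.39×10⁻⁴ × 1.15 × 48.0 = 7.65×10⁻³ Pa/m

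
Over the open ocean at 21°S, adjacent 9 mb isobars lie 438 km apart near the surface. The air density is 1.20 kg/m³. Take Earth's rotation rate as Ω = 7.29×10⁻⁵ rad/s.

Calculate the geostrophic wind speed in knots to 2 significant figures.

Coriolis parameter at 21°S:
f = 2Ω sin φ = 2 × 7.29×10⁻⁵ × sin 21° = 5.23×10⁻⁵ s⁻¹
Pressure gradient: |∂P/∂n| = 900 Pa / 438000 m = 2.05×10⁻³ Pa/m
Geostrophic balance (pressure-gradient force = Coriolis force):
V_g = (1/(fρ)) |∂P/∂n| = 2.05×10⁻³ / (5.23×10⁻⁵ × 1.20) = 32.8 m/s
Converting: 32.8 m/s × 1.944 = 64 knots

64 knots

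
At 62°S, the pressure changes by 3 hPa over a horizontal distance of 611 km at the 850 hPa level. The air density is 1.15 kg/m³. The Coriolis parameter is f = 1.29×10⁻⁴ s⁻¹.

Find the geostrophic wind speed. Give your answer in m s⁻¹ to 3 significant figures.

Pressure gradient: |∂P/∂n| = 300 Pa / 611000 m = 4.91×10⁻⁴ Pa/m
Geostrophic balance (pressure-gradient force = Coriolis force):
V_g = (1/(fρ)) |∂P/∂n| = 4.91×10⁻⁴ / (1.29×10⁻⁴ × 1.15) = 3.31 m/s

3.31 m s⁻¹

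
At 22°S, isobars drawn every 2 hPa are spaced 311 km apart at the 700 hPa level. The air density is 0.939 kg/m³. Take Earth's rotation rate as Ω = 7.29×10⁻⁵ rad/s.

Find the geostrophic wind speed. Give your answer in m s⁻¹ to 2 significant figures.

Coriolis parameter at 22°S:
f = 2Ω sin φ = 2 × 7.29×10⁻⁵ × sin 22° = 5.46×10⁻⁵ s⁻¹
Pressure gradient: |∂P/∂n| = 200 Pa / 311000 m = 6.43×10⁻⁴ Pa/m
Geostrophic balance (pressure-gradient force = Coriolis force):
V_g = (1/(fρ)) |∂P/∂n| = 6.43×10⁻⁴ / (5.46×10⁻⁵ × 0.939) = 12.5 m/s

13 m s⁻¹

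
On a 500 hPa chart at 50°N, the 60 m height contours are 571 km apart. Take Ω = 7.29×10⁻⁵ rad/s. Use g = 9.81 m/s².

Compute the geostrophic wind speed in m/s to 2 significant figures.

9.2 m/s

Coriolis parameter at 50°N:
f = 2Ω sin φ = 2 × 7.29×10⁻⁵ × sin 50° = 1.12×10⁻⁴ s⁻¹
Height gradient: |∂Z/∂n| = 60 m / 571000 m = 1.05×10⁻⁴
On a pressure surface, geostrophic balance gives V_g = (g/f)|∂Z/∂n|:
V_g = 9.81 × 1.05×10⁻⁴ / 1.12×10⁻⁴ = 9.23 m/s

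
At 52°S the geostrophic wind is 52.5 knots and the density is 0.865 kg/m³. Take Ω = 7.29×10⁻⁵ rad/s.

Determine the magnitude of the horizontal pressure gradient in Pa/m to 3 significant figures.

Coriolis parameter at 52°S:
f = 2Ω sin φ = 2 × 7.29×10⁻⁵ × sin 52° = 1.15×10⁻⁴ s⁻¹
Wind speed in SI: 52.5 knots = 27.0 m/s
Geostrophic balance rearranged: |∂P/∂n| = f ρ V_g
|∂P/∂n| = 1.15×10⁻⁴ × 0.865 × 27.0 = 2.68×10⁻³ Pa/m

2.68×10⁻³ Pa/m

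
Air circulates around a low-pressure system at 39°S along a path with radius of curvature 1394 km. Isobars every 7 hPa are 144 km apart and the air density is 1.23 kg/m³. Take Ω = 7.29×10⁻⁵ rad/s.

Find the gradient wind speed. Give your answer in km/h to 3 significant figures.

122 km/h

Coriolis parameter at 39°S:
f = 2Ω sin φ = 2 × 7.29×10⁻⁵ × sin 39° = 9.18×10⁻⁵ s⁻¹
Pressure gradient: |∂P/∂n| = 700 Pa / 144000 m = 4.86×10⁻³ Pa/m
Geostrophic speed: V_g = |∂P/∂n|/(fρ) = 4.86×10⁻³/(9.18×10⁻⁵ × 1.23) = 43.1 m/s
Around a low, centrifugal force acts outward with Coriolis, so pressure-gradient force balances both:
(1/ρ)|∂P/∂n| = fV + V²/R  →  V² + fR·V − fR·V_g = 0
With fR = 9.18×10⁻⁵ × 1394×10³ m = 128 m/s:
V = [−fR + √((fR)² + 4 fR V_g)]/2 = [−128 + √(128² + 4×128×43.1)]/2 = 34 m/s
Subgeostrophic (V < V_g = 43.1 m/s), as expected around a low.
Converting: 34 m/s × 3.6 = 122 km/h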